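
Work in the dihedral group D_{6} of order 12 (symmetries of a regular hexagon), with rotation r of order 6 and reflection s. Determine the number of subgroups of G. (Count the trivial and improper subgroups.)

|G| = 12, so by Lagrange every subgroup order divides 12. Divisors: 1, 2, 3, 4, 6, 12.
Subgroups by order — order 1: 1; order 2: 7; order 3: 1; order 4: 3; order 6: 3; order 12: 1.
Total: 1 + 7 + 1 + 3 + 3 + 1 = 16.

16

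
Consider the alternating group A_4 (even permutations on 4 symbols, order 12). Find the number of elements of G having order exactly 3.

The elements of order 3 are: (2 3 4), (2 4 3), (1 2 3), (1 2 4), (1 3 2), (1 3 4), (1 4 2), (1 4 3).
That's 8.

8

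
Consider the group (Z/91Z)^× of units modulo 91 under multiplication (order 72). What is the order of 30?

6

Compute successive powers of 30 mod 91: 30, 81, 64, 9, 88, 1; 30^6 ≡ 1 (mod 91).
So |⟨30⟩| = 6.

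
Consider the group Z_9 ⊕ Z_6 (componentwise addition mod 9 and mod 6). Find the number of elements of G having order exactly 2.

An element (a,b) has order lcm(ord(a), ord(b)); count pairs with lcm equal to 2.
Enumerating gives 1 such elements.

1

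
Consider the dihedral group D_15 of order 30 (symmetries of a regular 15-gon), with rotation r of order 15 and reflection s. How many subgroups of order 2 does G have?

15

|G| = 30 and 2 | 30, so subgroups of order 2 are possible by Lagrange.
The subgroups of order 2 are: {e, r^10s}; {e, r^11s}; {e, r^12s}; {e, r^13s}; … (15 in all).
So G has 15 subgroups of order 2.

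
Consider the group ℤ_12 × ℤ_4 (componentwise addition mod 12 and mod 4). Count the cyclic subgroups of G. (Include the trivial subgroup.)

20

A cyclic subgroup of order d is generated by each of its φ(d) elements of order d, so the cyclic subgroups of order d number (#elements of order d)/φ(d).
Cyclic subgroups by order — order 1: 1; order 2: 3; order 3: 1; order 4: 6; order 6: 3; order 12: 6.
Total: 20.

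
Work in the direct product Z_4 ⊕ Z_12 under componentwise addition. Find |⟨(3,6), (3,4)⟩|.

|⟨(3,6)⟩| = 4 and |⟨(3,4)⟩| = 12, so |H| is a multiple of lcm(4, 12) = 12 and divides |G| = 48.
Closing under the operation: H = {(0,0), (0,2), (0,4), (0,6), (0,8), (0,10), (1,0), (1,2), (1,4), (1,6), (1,8), (1,10), (2,0), (2,2), (2,4), (2,6), (2,8), (2,10), (3,0), (3,2), (3,4), (3,6), (3,8), (3,10)}, so |H| = 24.

24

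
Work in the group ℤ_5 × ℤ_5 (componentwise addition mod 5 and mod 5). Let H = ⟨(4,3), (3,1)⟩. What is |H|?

|⟨(4,3)⟩| = 5 and |⟨(3,1)⟩| = 5, so |H| is a multiple of lcm(5, 5) = 5 and divides |G| = 25.
Closing under the operation: H = {(0,0), (1,2), (2,4), (3,1), (4,3)}, so |H| = 5.

5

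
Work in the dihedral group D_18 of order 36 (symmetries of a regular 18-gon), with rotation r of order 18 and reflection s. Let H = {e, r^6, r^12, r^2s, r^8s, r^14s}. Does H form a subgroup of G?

|H| = 6 divides |G| = 36, consistent with Lagrange.
H contains the identity, every element's inverse is in H, and H is closed under ·: it is a subgroup.

Yes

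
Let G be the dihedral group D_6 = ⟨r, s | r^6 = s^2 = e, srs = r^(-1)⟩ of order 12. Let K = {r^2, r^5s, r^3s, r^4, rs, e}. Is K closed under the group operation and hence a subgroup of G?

Yes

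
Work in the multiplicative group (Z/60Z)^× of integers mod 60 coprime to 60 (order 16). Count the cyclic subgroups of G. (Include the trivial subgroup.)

12

A cyclic subgroup of order d is generated by each of its φ(d) elements of order d, so the cyclic subgroups of order d number (#elements of order d)/φ(d).
Cyclic subgroups by order — order 1: 1; order 2: 7; order 4: 4.
Total: 12.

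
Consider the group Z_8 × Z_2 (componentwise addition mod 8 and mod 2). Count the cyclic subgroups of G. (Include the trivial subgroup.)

Group the elements of G by the cyclic subgroup they generate; each cyclic subgroup of order d accounts for φ(d) elements.
Cyclic subgroups by order — order 1: 1; order 2: 3; order 4: 2; order 8: 2.
Total: 8.

8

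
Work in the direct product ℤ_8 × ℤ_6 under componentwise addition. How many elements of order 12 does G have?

8

An element (a,b) has order lcm(ord(a), ord(b)); count pairs with lcm equal to 12.
Enumerating gives 8 such elements.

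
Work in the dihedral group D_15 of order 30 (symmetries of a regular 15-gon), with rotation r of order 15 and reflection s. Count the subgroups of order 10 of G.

|G| = 30 and 10 | 30, so subgroups of order 10 are possible by Lagrange.
The subgroups of order 10 are: {e, r^3, r^6, r^9, r^12, rs, r^4s, r^7s, r^10s, r^13s}; {e, r^3, r^6, r^9, r^12, r^2s, r^5s, r^8s, r^11s, r^14s}; {e, r^3, r^6, r^9, r^12, s, r^3s, r^6s, r^9s, r^12s}.
So G has 3 subgroups of order 10.

3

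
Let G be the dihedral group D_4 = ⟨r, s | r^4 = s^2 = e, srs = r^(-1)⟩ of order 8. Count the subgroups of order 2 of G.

|G| = 8 and 2 | 8, so subgroups of order 2 are possible by Lagrange.
The subgroups of order 2 are: {e, r^2}; {e, r^2s}; {e, r^3s}; {e, rs}; … (5 in all).
So G has 5 subgroups of order 2.

5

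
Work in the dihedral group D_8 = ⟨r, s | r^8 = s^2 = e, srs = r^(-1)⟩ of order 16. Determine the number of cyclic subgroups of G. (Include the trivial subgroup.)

12

Each element a generates a cyclic subgroup ⟨a⟩; distinct elements may generate the same one (a cyclic group of order d has φ(d) generators).
Cyclic subgroups by order — order 1: 1; order 2: 9; order 4: 1; order 8: 1.
Total: 12.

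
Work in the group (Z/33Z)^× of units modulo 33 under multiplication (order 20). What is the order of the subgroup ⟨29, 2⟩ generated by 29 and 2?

10

|⟨29⟩| = 10 and |⟨2⟩| = 10, so |H| is a multiple of lcm(10, 10) = 10 and divides |G| = 20.
Closing under the operation: H = {1, 2, 4, 8, 16, 17, 25, 29, 31, 32}, so |H| = 10.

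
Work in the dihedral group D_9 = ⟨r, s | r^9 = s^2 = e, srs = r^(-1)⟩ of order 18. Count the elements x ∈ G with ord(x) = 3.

2

The elements of order 3 are: r^3, r^6.
That's 2.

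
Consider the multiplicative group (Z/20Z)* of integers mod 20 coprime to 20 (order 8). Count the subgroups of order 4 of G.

|G| = 8 and 4 | 8, so subgroups of order 4 are possible by Lagrange.
The subgroups of order 4 are: {1, 9, 11, 19}; {1, 9, 13, 17}; {1, 3, 7, 9}.
So G has 3 subgroups of order 4.

3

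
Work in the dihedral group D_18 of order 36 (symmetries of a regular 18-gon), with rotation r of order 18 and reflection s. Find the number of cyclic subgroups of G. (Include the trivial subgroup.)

24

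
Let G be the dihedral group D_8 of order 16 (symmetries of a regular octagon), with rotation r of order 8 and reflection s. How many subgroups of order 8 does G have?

|G| = 16 and 8 | 16, so subgroups of order 8 are possible by Lagrange.
The subgroups of order 8 are: {e, r, r^2, r^3, r^4, r^5, r^6, r^7}; {e, r^2, r^4, r^6, s, r^2s, r^4s, r^6s}; {e, r^2, r^4, r^6, rs, r^3s, r^5s, r^7s}.
So G has 3 subgroups of order 8.

3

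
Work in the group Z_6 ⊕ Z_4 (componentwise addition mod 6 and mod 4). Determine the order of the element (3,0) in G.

The order of (3,0) in Z_6 × Z_4 is lcm(ord(3) in Z_6, ord(0) in Z_4).
ord(3) = 2 and ord(0) = 1, so |⟨(3,0)⟩| = lcm(2, 1) = 2.

2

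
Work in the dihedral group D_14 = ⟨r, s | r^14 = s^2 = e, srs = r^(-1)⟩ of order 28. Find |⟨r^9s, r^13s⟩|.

|⟨r^9s⟩| = 2 and |⟨r^13s⟩| = 2, so |H| is a multiple of lcm(2, 2) = 2 and divides |G| = 28.
Closing under the operation: H = {e, r^2, r^4, r^6, r^8, r^10, r^12, rs, r^3s, r^5s, r^7s, r^9s, r^11s, r^13s}, so |H| = 14.

14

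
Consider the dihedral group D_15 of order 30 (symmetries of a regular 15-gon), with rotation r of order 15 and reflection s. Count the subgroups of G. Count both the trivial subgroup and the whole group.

28

|G| = 30, so by Lagrange every subgroup order divides 30. Divisors: 1, 2, 3, 5, 6, 10, 15, 30.
Subgroups by order — order 1: 1; order 2: 15; order 3: 1; order 5: 1; order 6: 5; order 10: 3; order 15: 1; order 30: 1.
Total: 1 + 15 + 1 + 1 + 5 + 3 + 1 + 1 = 28.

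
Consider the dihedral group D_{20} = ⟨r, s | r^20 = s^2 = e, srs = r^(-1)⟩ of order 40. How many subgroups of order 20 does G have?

3

|G| = 40 and 20 | 40, so subgroups of order 20 are possible by Lagrange.
The subgroups of order 20 are: {e, r, r^2, r^3, r^4, r^5, r^6, r^7, r^8, r^9, r^10, r^11, r^12, r^13, r^14, r^15, r^16, r^17, r^18, r^19}; {e, r^2, r^4, r^6, r^8, r^10, r^12, r^14, r^16, r^18, s, r^2s, r^4s, r^6s, r^8s, r^10s, r^12s, r^14s, r^16s, r^18s}; {e, r^2, r^4, r^6, r^8, r^10, r^12, r^14, r^16, r^18, rs, r^3s, r^5s, r^7s, r^9s, r^11s, r^13s, r^15s, r^17s, r^19s}.
So G has 3 subgroups of order 20.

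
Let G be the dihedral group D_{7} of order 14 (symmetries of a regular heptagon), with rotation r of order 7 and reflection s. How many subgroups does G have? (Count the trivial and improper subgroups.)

|G| = 14, so by Lagrange every subgroup order divides 14. Divisors: 1, 2, 7, 14.
Subgroups by order — order 1: 1; order 2: 7; order 7: 1; order 14: 1.
Total: 1 + 7 + 1 + 1 = 10.

10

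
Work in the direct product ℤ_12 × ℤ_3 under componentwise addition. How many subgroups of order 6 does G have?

|G| = 36 and 6 | 36, so subgroups of order 6 are possible by Lagrange.
The subgroups of order 6 are: {(0,0), (0,1), (0,2), (6,0), (6,1), (6,2)}; {(0,0), (2,0), (4,0), (6,0), (8,0), (10,0)}; {(0,0), (2,2), (4,1), (6,0), (8,2), (10,1)}; {(0,0), (2,1), (4,2), (6,0), (8,1), (10,2)}.
So G has 4 subgroups of order 6.

4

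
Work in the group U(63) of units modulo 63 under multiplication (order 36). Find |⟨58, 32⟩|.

18

|⟨58⟩| = 3 and |⟨32⟩| = 6, so |H| is a multiple of lcm(3, 6) = 6 and divides |G| = 36.
Closing under the operation: H = {1, 2, 4, 8, 11, 16, 22, 23, 25, 29, 32, 37, 43, 44, 46, 50, 53, 58}, so |H| = 18.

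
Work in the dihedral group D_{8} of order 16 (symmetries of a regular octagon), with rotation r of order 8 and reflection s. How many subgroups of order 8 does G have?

|G| = 16 and 8 | 16, so subgroups of order 8 are possible by Lagrange.
The subgroups of order 8 are: {e, r, r^2, r^3, r^4, r^5, r^6, r^7}; {e, r^2, r^4, r^6, s, r^2s, r^4s, r^6s}; {e, r^2, r^4, r^6, rs, r^3s, r^5s, r^7s}.
So G has 3 subgroups of order 8.

3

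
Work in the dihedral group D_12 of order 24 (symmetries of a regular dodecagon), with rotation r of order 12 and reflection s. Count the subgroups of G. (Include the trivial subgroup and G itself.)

34

|G| = 24, so by Lagrange every subgroup order divides 24. Divisors: 1, 2, 3, 4, 6, 8, 12, 24.
Subgroups by order — order 1: 1; order 2: 13; order 3: 1; order 4: 7; order 6: 5; order 8: 3; order 12: 3; order 24: 1.
Total: 1 + 13 + 1 + 7 + 5 + 3 + 3 + 1 = 34.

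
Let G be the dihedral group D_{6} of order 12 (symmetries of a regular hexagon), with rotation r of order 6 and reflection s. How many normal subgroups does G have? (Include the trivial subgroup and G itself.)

G has 16 subgroups. Checking conjugation-invariance by order — order 1: 1/1 normal; order 2: 1/7 normal; order 3: 1/1 normal; order 4: 0/3 normal; order 6: 3/3 normal; order 12: 1/1 normal.
Total normal subgroups: 7.

7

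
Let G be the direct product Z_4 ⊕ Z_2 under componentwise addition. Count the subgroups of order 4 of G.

|G| = 8 and 4 | 8, so subgroups of order 4 are possible by Lagrange.
The subgroups of order 4 are: {(0,0), (0,1), (2,0), (2,1)}; {(0,0), (1,0), (2,0), (3,0)}; {(0,0), (1,1), (2,0), (3,1)}.
So G has 3 subgroups of order 4.

3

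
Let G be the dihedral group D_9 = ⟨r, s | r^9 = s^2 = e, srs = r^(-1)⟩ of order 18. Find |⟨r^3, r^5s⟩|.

|⟨r^3⟩| = 3 and |⟨r^5s⟩| = 2, so |H| is a multiple of lcm(3, 2) = 6 and divides |G| = 18.
Closing under the operation: H = {e, r^3, r^6, r^2s, r^5s, r^8s}, so |H| = 6.

6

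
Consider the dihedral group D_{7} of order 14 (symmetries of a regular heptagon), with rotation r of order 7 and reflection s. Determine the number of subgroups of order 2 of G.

|G| = 14 and 2 | 14, so subgroups of order 2 are possible by Lagrange.
The subgroups of order 2 are: {e, r^2s}; {e, r^3s}; {e, r^4s}; {e, r^5s}; … (7 in all).
So G has 7 subgroups of order 2.

7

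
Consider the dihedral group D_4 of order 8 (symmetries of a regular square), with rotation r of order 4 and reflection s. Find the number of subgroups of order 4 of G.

3

|G| = 8 and 4 | 8, so subgroups of order 4 are possible by Lagrange.
The subgroups of order 4 are: {e, r, r^2, r^3}; {e, r^2, s, r^2s}; {e, r^2, rs, r^3s}.
So G has 3 subgroups of order 4.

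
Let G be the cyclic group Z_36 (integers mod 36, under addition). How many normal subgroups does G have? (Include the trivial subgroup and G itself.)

G is abelian, so every subgroup is normal.
G has 9 subgroups in total, hence 9 normal subgroups.

9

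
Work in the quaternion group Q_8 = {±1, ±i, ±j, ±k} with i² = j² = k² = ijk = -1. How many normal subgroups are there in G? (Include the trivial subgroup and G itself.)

6

G has 6 subgroups. Checking conjugation-invariance by order — order 1: 1/1 normal; order 2: 1/1 normal; order 4: 3/3 normal; order 8: 1/1 normal.
Total normal subgroups: 6.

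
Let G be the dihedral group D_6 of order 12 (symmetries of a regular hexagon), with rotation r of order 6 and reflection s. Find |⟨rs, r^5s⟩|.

6

|⟨rs⟩| = 2 and |⟨r^5s⟩| = 2, so |H| is a multiple of lcm(2, 2) = 2 and divides |G| = 12.
Closing under the operation: H = {e, r^2, r^4, rs, r^3s, r^5s}, so |H| = 6.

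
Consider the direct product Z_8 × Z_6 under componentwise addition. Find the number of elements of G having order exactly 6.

6

An element (a,b) has order lcm(ord(a), ord(b)); count pairs with lcm equal to 6.
Enumerating gives 6 such elements.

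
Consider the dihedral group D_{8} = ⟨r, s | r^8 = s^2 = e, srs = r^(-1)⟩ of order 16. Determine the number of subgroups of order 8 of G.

|G| = 16 and 8 | 16, so subgroups of order 8 are possible by Lagrange.
The subgroups of order 8 are: {e, r, r^2, r^3, r^4, r^5, r^6, r^7}; {e, r^2, r^4, r^6, s, r^2s, r^4s, r^6s}; {e, r^2, r^4, r^6, rs, r^3s, r^5s, r^7s}.
So G has 3 subgroups of order 8.

3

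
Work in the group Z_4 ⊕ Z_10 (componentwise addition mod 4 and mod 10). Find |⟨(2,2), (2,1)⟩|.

|⟨(2,2)⟩| = 10 and |⟨(2,1)⟩| = 10, so |H| is a multiple of lcm(10, 10) = 10 and divides |G| = 40.
Closing under the operation: H = {(0,0), (0,1), (0,2), (0,3), (0,4), (0,5), (0,6), (0,7), (0,8), (0,9), (2,0), (2,1), (2,2), (2,3), (2,4), (2,5), (2,6), (2,7), (2,8), (2,9)}, so |H| = 20.

20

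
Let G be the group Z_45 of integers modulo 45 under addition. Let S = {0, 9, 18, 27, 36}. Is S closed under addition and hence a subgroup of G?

|S| = 5 divides |G| = 45, consistent with Lagrange.
S contains the identity, every element's inverse is in S, and S is closed under +: it is a subgroup.
In fact S = ⟨18⟩.

Yes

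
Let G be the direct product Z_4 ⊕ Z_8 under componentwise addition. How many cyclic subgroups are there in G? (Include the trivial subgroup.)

14

Group the elements of G by the cyclic subgroup they generate; each cyclic subgroup of order d accounts for φ(d) elements.
Cyclic subgroups by order — order 1: 1; order 2: 3; order 4: 6; order 8: 4.
Total: 14.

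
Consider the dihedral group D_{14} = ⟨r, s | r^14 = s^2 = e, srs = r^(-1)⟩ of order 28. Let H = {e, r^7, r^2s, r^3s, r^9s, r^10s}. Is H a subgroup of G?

No

|H| = 6 does not divide |G| = 28, so by Lagrange H is not a subgroup.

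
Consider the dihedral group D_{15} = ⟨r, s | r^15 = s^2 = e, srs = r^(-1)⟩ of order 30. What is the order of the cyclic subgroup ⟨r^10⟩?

Computing powers of r^10: the smallest k with (r^10)^k = e is k = 3.

3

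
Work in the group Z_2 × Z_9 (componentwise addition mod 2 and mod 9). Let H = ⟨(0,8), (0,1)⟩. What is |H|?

|⟨(0,8)⟩| = 9 and |⟨(0,1)⟩| = 9, so |H| is a multiple of lcm(9, 9) = 9 and divides |G| = 18.
Closing under the operation: H = {(0,0), (0,1), (0,2), (0,3), (0,4), (0,5), (0,6), (0,7), (0,8)}, so |H| = 9.

9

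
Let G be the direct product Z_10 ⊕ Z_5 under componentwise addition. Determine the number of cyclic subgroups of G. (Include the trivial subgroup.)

14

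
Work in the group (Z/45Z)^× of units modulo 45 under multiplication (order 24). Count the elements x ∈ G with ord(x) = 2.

3

The elements of order 2 are: 19, 26, 44.
That's 3.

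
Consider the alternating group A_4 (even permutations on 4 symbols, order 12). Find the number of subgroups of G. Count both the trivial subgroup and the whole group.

10

|G| = 12, so by Lagrange every subgroup order divides 12. Divisors: 1, 2, 3, 4, 6, 12.
Subgroups by order — order 1: 1; order 2: 3; order 3: 4; order 4: 1; order 6: 0; order 12: 1.
Total: 1 + 3 + 4 + 1 + 0 + 1 = 10.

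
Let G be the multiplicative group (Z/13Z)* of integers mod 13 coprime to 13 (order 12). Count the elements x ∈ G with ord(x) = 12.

The elements of order 12 are: 2, 6, 7, 11.
That's 4.

4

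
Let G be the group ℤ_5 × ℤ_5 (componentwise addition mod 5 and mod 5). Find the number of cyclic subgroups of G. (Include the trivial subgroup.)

7

Each element a generates a cyclic subgroup ⟨a⟩; distinct elements may generate the same one (a cyclic group of order d has φ(d) generators).
Cyclic subgroups by order — order 1: 1; order 5: 6.
Total: 7.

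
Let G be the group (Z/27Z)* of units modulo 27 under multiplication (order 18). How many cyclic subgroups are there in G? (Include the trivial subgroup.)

Each element a generates a cyclic subgroup ⟨a⟩; distinct elements may generate the same one (a cyclic group of order d has φ(d) generators).
Cyclic subgroups by order — order 1: 1; order 2: 1; order 3: 1; order 6: 1; order 9: 1; order 18: 1.
Total: 6.

6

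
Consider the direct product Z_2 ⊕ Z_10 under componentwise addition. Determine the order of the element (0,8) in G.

5

The order of (0,8) in Z_2 × Z_10 is lcm(ord(0) in Z_2, ord(8) in Z_10).
ord(0) = 1 and ord(8) = 5, so |⟨(0,8)⟩| = lcm(1, 5) = 5.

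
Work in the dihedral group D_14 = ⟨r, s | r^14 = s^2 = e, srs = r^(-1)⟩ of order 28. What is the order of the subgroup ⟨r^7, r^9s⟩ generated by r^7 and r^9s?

4

|⟨r^7⟩| = 2 and |⟨r^9s⟩| = 2, so |H| is a multiple of lcm(2, 2) = 2 and divides |G| = 28.
Closing under the operation: H = {e, r^7, r^2s, r^9s}, so |H| = 4.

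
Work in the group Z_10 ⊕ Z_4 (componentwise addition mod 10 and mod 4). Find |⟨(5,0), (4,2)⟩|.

20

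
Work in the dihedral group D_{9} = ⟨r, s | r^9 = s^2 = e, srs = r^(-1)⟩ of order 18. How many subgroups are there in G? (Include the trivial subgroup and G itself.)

|G| = 18, so by Lagrange every subgroup order divides 18. Divisors: 1, 2, 3, 6, 9, 18.
Subgroups by order — order 1: 1; order 2: 9; order 3: 1; order 6: 3; order 9: 1; order 18: 1.
Total: 1 + 9 + 1 + 3 + 1 + 1 = 16.

16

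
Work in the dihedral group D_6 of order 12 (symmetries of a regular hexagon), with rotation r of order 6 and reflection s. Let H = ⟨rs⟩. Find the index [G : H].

6

|⟨rs⟩| = 2 and |G| = 12.
By Lagrange, [G : H] = |G|/|H| = 12/2 = 6.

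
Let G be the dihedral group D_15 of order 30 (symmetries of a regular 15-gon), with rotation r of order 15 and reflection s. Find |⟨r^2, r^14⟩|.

15

|⟨r^2⟩| = 15 and |⟨r^14⟩| = 15, so |H| is a multiple of lcm(15, 15) = 15 and divides |G| = 30.
Closing under the operation: H = {e, r, r^2, r^3, r^4, r^5, r^6, r^7, r^8, r^9, r^10, r^11, r^12, r^13, r^14}, so |H| = 15.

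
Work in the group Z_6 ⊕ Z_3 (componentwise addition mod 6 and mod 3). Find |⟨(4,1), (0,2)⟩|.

9

|⟨(4,1)⟩| = 3 and |⟨(0,2)⟩| = 3, so |H| is a multiple of lcm(3, 3) = 3 and divides |G| = 18.
Closing under the operation: H = {(0,0), (0,1), (0,2), (2,0), (2,1), (2,2), (4,0), (4,1), (4,2)}, so |H| = 9.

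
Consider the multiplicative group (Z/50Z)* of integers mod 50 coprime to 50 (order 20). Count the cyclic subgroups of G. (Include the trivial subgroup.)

6

A cyclic subgroup of order d is generated by each of its φ(d) elements of order d, so the cyclic subgroups of order d number (#elements of order d)/φ(d).
Cyclic subgroups by order — order 1: 1; order 2: 1; order 4: 1; order 5: 1; order 10: 1; order 20: 1.
Total: 6.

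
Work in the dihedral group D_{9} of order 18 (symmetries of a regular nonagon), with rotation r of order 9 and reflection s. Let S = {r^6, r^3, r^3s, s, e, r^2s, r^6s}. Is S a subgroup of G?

|S| = 7 does not divide |G| = 18, so by Lagrange S is not a subgroup.

No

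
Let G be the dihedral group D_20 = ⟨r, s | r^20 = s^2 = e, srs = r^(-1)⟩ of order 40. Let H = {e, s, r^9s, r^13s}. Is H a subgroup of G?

No

Closure fails: s · r^9s = r^11 ∉ H. So H is not a subgroup.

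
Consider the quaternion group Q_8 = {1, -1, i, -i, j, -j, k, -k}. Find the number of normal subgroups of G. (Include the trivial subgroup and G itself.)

G has 6 subgroups. Checking conjugation-invariance by order — order 1: 1/1 normal; order 2: 1/1 normal; order 4: 3/3 normal; order 8: 1/1 normal.
Total normal subgroups: 6.

6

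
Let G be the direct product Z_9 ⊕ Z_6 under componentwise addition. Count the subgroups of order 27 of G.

|G| = 54 and 27 | 54, so subgroups of order 27 are possible by Lagrange.
The subgroups of order 27 are: {(0,0), (0,2), (0,4), (1,0), (1,2), (1,4), (2,0), (2,2), (2,4), (3,0), (3,2), (3,4), (4,0), (4,2), (4,4), (5,0), (5,2), (5,4), (6,0), (6,2), (6,4), (7,0), (7,2), (7,4), (8,0), (8,2), (8,4)}.
So G has 1 subgroup of order 27.

1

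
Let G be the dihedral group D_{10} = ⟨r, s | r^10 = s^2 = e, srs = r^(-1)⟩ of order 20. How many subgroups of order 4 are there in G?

|G| = 20 and 4 | 20, so subgroups of order 4 are possible by Lagrange.
The subgroups of order 4 are: {e, r^5, r^2s, r^7s}; {e, r^5, r^3s, r^8s}; {e, r^5, r^4s, r^9s}; {e, r^5, s, r^5s}; … (5 in all).
So G has 5 subgroups of order 4.

5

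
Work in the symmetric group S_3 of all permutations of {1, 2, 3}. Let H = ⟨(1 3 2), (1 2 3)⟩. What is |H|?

3

|⟨(1 3 2)⟩| = 3 and |⟨(1 2 3)⟩| = 3, so |H| is a multiple of lcm(3, 3) = 3 and divides |G| = 6.
Closing under the operation: H = {e, (1 2 3), (1 3 2)}, so |H| = 3.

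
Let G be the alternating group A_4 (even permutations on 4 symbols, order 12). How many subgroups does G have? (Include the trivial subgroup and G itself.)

|G| = 12, so by Lagrange every subgroup order divides 12. Divisors: 1, 2, 3, 4, 6, 12.
Subgroups by order — order 1: 1; order 2: 3; order 3: 4; order 4: 1; order 6: 0; order 12: 1.
Total: 1 + 3 + 4 + 1 + 0 + 1 = 10.

10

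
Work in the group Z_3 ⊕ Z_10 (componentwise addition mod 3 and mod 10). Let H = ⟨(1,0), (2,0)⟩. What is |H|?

3

|⟨(1,0)⟩| = 3 and |⟨(2,0)⟩| = 3, so |H| is a multiple of lcm(3, 3) = 3 and divides |G| = 30.
Closing under the operation: H = {(0,0), (1,0), (2,0)}, so |H| = 3.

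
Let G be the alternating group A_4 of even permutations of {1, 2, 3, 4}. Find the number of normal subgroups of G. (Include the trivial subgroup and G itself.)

G has 10 subgroups. Checking conjugation-invariance by order — order 1: 1/1 normal; order 2: 0/3 normal; order 3: 0/4 normal; order 4: 1/1 normal; order 12: 1/1 normal.
Total normal subgroups: 3.

3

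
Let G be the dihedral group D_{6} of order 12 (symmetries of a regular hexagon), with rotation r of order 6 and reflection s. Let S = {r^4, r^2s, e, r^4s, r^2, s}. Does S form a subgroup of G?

Yes

|S| = 6 divides |G| = 12, consistent with Lagrange.
S contains the identity, every element's inverse is in S, and S is closed under ·: it is a subgroup.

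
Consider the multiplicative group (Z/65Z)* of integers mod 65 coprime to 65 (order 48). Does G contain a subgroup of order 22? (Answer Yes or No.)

22 does not divide |G| = 48, so by Lagrange no subgroup of order 22 exists.

No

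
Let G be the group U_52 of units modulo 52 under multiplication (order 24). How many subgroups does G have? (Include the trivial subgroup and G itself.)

16

|G| = 24, so by Lagrange every subgroup order divides 24. Divisors: 1, 2, 3, 4, 6, 8, 12, 24.
Subgroups by order — order 1: 1; order 2: 3; order 3: 1; order 4: 3; order 6: 3; order 8: 1; order 12: 3; order 24: 1.
Total: 1 + 3 + 1 + 3 + 3 + 1 + 3 + 1 = 16.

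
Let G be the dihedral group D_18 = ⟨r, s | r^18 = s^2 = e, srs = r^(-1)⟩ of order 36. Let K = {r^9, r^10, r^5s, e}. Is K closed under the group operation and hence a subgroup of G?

No

r^10 ∈ K but its inverse r^8 ∉ K, so K is not a subgroup.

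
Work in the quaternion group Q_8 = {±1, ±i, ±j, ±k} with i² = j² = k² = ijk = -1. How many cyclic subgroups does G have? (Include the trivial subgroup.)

5

Each element a generates a cyclic subgroup ⟨a⟩; distinct elements may generate the same one (a cyclic group of order d has φ(d) generators).
Cyclic subgroups by order — order 1: 1; order 2: 1; order 4: 3.
Total: 5.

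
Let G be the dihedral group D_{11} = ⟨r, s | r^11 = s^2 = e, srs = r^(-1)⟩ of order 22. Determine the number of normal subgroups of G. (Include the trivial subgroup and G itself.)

G has 14 subgroups. Checking conjugation-invariance by order — order 1: 1/1 normal; order 2: 0/11 normal; order 11: 1/1 normal; order 22: 1/1 normal.
Total normal subgroups: 3.

3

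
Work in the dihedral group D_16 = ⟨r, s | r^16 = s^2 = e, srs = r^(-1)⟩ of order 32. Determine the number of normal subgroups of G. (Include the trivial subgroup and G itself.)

G has 36 subgroups. Checking conjugation-invariance by order — order 1: 1/1 normal; order 2: 1/17 normal; order 4: 1/9 normal; order 8: 1/5 normal; order 16: 3/3 normal; order 32: 1/1 normal.
Total normal subgroups: 8.

8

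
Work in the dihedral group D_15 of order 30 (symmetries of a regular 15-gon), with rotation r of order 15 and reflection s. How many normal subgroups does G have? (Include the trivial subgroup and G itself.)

5

G has 28 subgroups. Checking conjugation-invariance by order — order 1: 1/1 normal; order 2: 0/15 normal; order 3: 1/1 normal; order 5: 1/1 normal; order 6: 0/5 normal; order 10: 0/3 normal; order 15: 1/1 normal; order 30: 1/1 normal.
Total normal subgroups: 5.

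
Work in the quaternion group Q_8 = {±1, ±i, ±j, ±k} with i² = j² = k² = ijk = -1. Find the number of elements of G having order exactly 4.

6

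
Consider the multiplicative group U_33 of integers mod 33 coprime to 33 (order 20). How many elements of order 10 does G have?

Enumerating element orders in G gives 12 elements of order 10.

12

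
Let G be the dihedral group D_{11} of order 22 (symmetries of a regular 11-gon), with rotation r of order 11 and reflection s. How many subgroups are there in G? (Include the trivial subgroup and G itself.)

14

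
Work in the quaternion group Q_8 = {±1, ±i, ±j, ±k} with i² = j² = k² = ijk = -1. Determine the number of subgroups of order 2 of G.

1

|G| = 8 and 2 | 8, so subgroups of order 2 are possible by Lagrange.
The subgroups of order 2 are: {1, -1}.
So G has 1 subgroup of order 2.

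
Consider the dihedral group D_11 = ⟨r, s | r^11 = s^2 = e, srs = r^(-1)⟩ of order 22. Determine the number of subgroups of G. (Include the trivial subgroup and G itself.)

|G| = 22, so by Lagrange every subgroup order divides 22. Divisors: 1, 2, 11, 22.
Subgroups by order — order 1: 1; order 2: 11; order 11: 1; order 22: 1.
Total: 1 + 11 + 1 + 1 = 14.

14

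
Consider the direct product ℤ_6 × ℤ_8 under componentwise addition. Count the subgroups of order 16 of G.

|G| = 48 and 16 | 48, so subgroups of order 16 are possible by Lagrange.
The subgroups of order 16 are: {(0,0), (0,1), (0,2), (0,3), (0,4), (0,5), (0,6), (0,7), (3,0), (3,1), (3,2), (3,3), (3,4), (3,5), (3,6), (3,7)}.
So G has 1 subgroup of order 16.

1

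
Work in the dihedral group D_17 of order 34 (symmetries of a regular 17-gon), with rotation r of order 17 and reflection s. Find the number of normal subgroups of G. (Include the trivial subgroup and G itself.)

G has 20 subgroups. Checking conjugation-invariance by order — order 1: 1/1 normal; order 2: 0/17 normal; order 17: 1/1 normal; order 34: 1/1 normal.
Total normal subgroups: 3.

3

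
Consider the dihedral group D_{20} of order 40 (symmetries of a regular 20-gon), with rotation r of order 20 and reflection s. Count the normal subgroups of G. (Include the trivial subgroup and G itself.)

9

G has 48 subgroups. Checking conjugation-invariance by order — order 1: 1/1 normal; order 2: 1/21 normal; order 4: 1/11 normal; order 5: 1/1 normal; order 8: 0/5 normal; order 10: 1/5 normal; order 20: 3/3 normal; order 40: 1/1 normal.
Total normal subgroups: 9.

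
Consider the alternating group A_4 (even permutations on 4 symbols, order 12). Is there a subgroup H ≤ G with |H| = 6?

No

6 | 12, so Lagrange does not rule it out; but checking all subgroups of G, none has order 6.
(A_4 is the standard example that the converse of Lagrange fails.)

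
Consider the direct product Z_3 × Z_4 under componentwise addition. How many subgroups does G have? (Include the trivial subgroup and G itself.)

6

|G| = 12, so by Lagrange every subgroup order divides 12. Divisors: 1, 2, 3, 4, 6, 12.
Subgroups by order — order 1: 1; order 2: 1; order 3: 1; order 4: 1; order 6: 1; order 12: 1.
Total: 1 + 1 + 1 + 1 + 1 + 1 = 6.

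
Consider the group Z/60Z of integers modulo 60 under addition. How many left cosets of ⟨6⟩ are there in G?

6

|⟨6⟩| = 10 and |G| = 60.
By Lagrange, [G : H] = |G|/|H| = 60/10 = 6.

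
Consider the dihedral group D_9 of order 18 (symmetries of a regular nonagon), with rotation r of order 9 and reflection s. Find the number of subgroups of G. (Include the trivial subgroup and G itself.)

|G| = 18, so by Lagrange every subgroup order divides 18. Divisors: 1, 2, 3, 6, 9, 18.
Subgroups by order — order 1: 1; order 2: 9; order 3: 1; order 6: 3; order 9: 1; order 18: 1.
Total: 1 + 9 + 1 + 3 + 1 + 1 = 16.

16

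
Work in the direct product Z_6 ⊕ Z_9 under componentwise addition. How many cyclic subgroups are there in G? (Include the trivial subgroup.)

Group the elements of G by the cyclic subgroup they generate; each cyclic subgroup of order d accounts for φ(d) elements.
Cyclic subgroups by order — order 1: 1; order 2: 1; order 3: 4; order 6: 4; order 9: 3; order 18: 3.
Total: 16.

16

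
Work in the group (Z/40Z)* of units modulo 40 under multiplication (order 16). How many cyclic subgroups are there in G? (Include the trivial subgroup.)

Group the elements of G by the cyclic subgroup they generate; each cyclic subgroup of order d accounts for φ(d) elements.
Cyclic subgroups by order — order 1: 1; order 2: 7; order 4: 4.
Total: 12.

12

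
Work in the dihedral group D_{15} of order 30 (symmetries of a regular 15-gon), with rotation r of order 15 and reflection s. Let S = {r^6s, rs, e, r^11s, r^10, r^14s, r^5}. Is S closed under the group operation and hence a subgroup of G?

|S| = 7 does not divide |G| = 30, so by Lagrange S is not a subgroup.

No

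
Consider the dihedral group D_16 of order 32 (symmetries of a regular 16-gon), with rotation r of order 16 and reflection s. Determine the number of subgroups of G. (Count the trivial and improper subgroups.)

|G| = 32, so by Lagrange every subgroup order divides 32. Divisors: 1, 2, 4, 8, 16, 32.
Subgroups by order — order 1: 1; order 2: 17; order 4: 9; order 8: 5; order 16: 3; order 32: 1.
Total: 1 + 17 + 9 + 5 + 3 + 1 = 36.

36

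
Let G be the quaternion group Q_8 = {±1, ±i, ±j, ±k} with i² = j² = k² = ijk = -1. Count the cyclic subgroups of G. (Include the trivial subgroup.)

5

Group the elements of G by the cyclic subgroup they generate; each cyclic subgroup of order d accounts for φ(d) elements.
Cyclic subgroups by order — order 1: 1; order 2: 1; order 4: 3.
Total: 5.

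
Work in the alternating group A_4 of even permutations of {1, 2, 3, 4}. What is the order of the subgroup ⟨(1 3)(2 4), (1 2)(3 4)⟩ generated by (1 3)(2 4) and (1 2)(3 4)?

|⟨(1 3)(2 4)⟩| = 2 and |⟨(1 2)(3 4)⟩| = 2, so |H| is a multiple of lcm(2, 2) = 2 and divides |G| = 12.
Closing under the operation: H = {e, (1 2)(3 4), (1 3)(2 4), (1 4)(2 3)}, so |H| = 4.

4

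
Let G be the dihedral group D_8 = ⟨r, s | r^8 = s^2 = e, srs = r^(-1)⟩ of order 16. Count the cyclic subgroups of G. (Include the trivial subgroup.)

Each element a generates a cyclic subgroup ⟨a⟩; distinct elements may generate the same one (a cyclic group of order d has φ(d) generators).
Cyclic subgroups by order — order 1: 1; order 2: 9; order 4: 1; order 8: 1.
Total: 12.

12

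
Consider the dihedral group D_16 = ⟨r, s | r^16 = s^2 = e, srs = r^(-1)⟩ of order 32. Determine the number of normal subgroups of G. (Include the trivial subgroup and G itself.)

G has 36 subgroups. Checking conjugation-invariance by order — order 1: 1/1 normal; order 2: 1/17 normal; order 4: 1/9 normal; order 8: 1/5 normal; order 16: 3/3 normal; order 32: 1/1 normal.
Total normal subgroups: 8.

8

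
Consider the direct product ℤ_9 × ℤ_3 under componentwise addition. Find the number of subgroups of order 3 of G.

4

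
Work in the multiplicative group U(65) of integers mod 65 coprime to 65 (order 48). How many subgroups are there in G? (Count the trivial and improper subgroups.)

|G| = 48, so by Lagrange every subgroup order divides 48. Divisors: 1, 2, 3, 4, 6, 8, 12, 16, 24, 48.
Subgroups by order — order 1: 1; order 2: 3; order 3: 1; order 4: 7; order 6: 3; order 8: 3; order 12: 7; order 16: 1; order 24: 3; order 48: 1.
Total: 1 + 3 + 1 + 7 + 3 + 3 + 7 + 1 + 3 + 1 = 30.

30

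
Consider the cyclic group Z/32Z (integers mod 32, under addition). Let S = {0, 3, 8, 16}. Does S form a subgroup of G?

No

3 ∈ S but its inverse 29 ∉ S, so S is not a subgroup.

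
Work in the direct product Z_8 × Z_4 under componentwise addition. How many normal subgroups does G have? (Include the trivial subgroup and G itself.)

22

G is abelian, so every subgroup is normal.
G has 22 subgroups in total, hence 22 normal subgroups.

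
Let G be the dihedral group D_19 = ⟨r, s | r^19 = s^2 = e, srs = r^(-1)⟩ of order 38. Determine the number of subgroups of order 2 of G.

19

|G| = 38 and 2 | 38, so subgroups of order 2 are possible by Lagrange.
The subgroups of order 2 are: {e, r^10s}; {e, r^11s}; {e, r^12s}; {e, r^13s}; … (19 in all).
So G has 19 subgroups of order 2.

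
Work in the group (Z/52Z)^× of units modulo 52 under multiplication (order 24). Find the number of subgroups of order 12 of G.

|G| = 24 and 12 | 24, so subgroups of order 12 are possible by Lagrange.
The subgroups of order 12 are: {1, 7, 9, 11, 15, 17, 19, 25, 29, 31, 47, 49}; {1, 5, 9, 17, 21, 25, 29, 33, 37, 41, 45, 49}; {1, 3, 9, 17, 23, 25, 27, 29, 35, 43, 49, 51}.
So G has 3 subgroups of order 12.

3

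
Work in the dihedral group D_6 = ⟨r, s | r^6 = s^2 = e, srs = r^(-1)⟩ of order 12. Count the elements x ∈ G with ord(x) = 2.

7

The elements of order 2 are: r^3, s, rs, r^2s, r^3s, r^4s, r^5s.
That's 7.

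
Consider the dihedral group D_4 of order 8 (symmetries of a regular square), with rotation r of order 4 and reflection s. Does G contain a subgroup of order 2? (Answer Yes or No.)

Yes

2 | 8. A subgroup of order 2 is {e, r^2}.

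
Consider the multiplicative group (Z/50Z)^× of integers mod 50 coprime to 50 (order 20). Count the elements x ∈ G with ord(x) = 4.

2

The elements of order 4 are: 7, 43.
That's 2.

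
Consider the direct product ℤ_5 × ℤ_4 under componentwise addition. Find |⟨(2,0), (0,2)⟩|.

|⟨(2,0)⟩| = 5 and |⟨(0,2)⟩| = 2, so |H| is a multiple of lcm(5, 2) = 10 and divides |G| = 20.
Closing under the operation: H = {(0,0), (0,2), (1,0), (1,2), (2,0), (2,2), (3,0), (3,2), (4,0), (4,2)}, so |H| = 10.

10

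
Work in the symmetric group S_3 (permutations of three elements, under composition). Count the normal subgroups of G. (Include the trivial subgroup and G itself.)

3

G has 6 subgroups. Checking conjugation-invariance by order — order 1: 1/1 normal; order 2: 0/3 normal; order 3: 1/1 normal; order 6: 1/1 normal.
Total normal subgroups: 3.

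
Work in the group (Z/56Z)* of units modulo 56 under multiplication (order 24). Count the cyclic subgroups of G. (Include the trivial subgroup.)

Each element a generates a cyclic subgroup ⟨a⟩; distinct elements may generate the same one (a cyclic group of order d has φ(d) generators).
Cyclic subgroups by order — order 1: 1; order 2: 7; order 3: 1; order 6: 7.
Total: 16.

16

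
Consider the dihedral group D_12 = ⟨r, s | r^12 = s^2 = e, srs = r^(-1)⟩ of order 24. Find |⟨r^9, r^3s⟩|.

8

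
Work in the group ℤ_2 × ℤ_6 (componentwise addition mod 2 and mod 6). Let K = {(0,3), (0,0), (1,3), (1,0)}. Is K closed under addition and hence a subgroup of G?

Yes

|K| = 4 divides |G| = 12, consistent with Lagrange.
K contains the identity, every element's inverse is in K, and K is closed under +: it is a subgroup.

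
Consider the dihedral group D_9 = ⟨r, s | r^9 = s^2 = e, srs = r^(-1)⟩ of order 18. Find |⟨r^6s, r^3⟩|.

6

|⟨r^6s⟩| = 2 and |⟨r^3⟩| = 3, so |H| is a multiple of lcm(2, 3) = 6 and divides |G| = 18.
Closing under the operation: H = {e, r^3, r^6, s, r^3s, r^6s}, so |H| = 6.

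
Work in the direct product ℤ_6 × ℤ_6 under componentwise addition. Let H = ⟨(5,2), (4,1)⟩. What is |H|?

12

|⟨(5,2)⟩| = 6 and |⟨(4,1)⟩| = 6, so |H| is a multiple of lcm(6, 6) = 6 and divides |G| = 36.
Closing under the operation: H = {(0,0), (0,3), (1,1), (1,4), (2,2), (2,5), (3,0), (3,3), (4,1), (4,4), (5,2), (5,5)}, so |H| = 12.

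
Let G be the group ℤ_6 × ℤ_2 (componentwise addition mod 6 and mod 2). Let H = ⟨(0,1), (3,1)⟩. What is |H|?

4

|⟨(0,1)⟩| = 2 and |⟨(3,1)⟩| = 2, so |H| is a multiple of lcm(2, 2) = 2 and divides |G| = 12.
Closing under the operation: H = {(0,0), (0,1), (3,0), (3,1)}, so |H| = 4.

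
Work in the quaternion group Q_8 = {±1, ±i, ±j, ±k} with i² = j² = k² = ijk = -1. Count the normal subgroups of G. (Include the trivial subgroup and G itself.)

6

G has 6 subgroups. Checking conjugation-invariance by order — order 1: 1/1 normal; order 2: 1/1 normal; order 4: 3/3 normal; order 8: 1/1 normal.
Total normal subgroups: 6.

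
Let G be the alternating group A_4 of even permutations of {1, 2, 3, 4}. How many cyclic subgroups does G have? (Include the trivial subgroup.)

8

Group the elements of G by the cyclic subgroup they generate; each cyclic subgroup of order d accounts for φ(d) elements.
Cyclic subgroups by order — order 1: 1; order 2: 3; order 3: 4.
Total: 8.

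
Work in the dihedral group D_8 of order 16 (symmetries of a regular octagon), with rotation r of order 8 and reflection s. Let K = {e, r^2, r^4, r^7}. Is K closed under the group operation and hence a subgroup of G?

No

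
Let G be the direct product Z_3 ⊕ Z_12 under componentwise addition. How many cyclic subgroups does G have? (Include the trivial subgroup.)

15

Each element a generates a cyclic subgroup ⟨a⟩; distinct elements may generate the same one (a cyclic group of order d has φ(d) generators).
Cyclic subgroups by order — order 1: 1; order 2: 1; order 3: 4; order 4: 1; order 6: 4; order 12: 4.
Total: 15.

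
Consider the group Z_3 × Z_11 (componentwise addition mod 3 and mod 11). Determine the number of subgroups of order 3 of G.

1

|G| = 33 and 3 | 33, so subgroups of order 3 are possible by Lagrange.
The subgroups of order 3 are: {(0,0), (1,0), (2,0)}.
So G has 1 subgroup of order 3.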